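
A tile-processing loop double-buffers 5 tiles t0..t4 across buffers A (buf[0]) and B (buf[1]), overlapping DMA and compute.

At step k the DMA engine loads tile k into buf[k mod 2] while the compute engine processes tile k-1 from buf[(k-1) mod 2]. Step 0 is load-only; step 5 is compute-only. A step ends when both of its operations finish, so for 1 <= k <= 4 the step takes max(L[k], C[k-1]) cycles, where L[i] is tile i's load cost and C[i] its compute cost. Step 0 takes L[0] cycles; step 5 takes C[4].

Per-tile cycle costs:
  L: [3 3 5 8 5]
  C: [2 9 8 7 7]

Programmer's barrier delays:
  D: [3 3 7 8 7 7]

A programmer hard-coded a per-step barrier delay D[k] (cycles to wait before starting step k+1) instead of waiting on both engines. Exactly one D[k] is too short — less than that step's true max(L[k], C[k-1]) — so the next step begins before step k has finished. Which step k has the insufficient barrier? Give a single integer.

step 0: need L[0]=3 = 3; D[0]=3 ok
step 1: need max(L[1]=3,C[0]=2) = 3; D[1]=3 ok
step 2: need max(L[2]=5,C[1]=9) = 9; D[2]=7 SHORT
step 3: need max(L[3]=8,C[2]=8) = 8; D[3]=8 ok
step 4: need max(L[4]=5,C[3]=7) = 7; D[4]=7 ok
step 5: need C[4]=7 = 7; D[5]=7 ok

hazard at step 2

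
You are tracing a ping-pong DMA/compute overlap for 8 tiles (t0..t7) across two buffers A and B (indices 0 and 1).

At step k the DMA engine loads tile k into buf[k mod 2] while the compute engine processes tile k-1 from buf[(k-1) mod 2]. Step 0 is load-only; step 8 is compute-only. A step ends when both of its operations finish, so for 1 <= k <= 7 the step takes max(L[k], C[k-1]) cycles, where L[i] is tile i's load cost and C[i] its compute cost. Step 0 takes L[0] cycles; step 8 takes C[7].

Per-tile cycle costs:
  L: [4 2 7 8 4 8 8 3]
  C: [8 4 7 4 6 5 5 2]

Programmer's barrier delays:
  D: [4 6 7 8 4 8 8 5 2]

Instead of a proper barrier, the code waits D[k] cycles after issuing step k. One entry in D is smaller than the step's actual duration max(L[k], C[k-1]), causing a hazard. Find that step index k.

hazard at step 1

[0] required=L[0]=4=4 vs D=4 ok
[1] required=max(L[1]=2,C[0]=8)=8 vs D=6 SHORT
[2] required=max(L[2]=7,C[1]=4)=7 vs D=7 ok
[3] required=max(L[3]=8,C[2]=7)=8 vs D=8 ok
[4] required=max(L[4]=4,C[3]=4)=4 vs D=4 ok
[5] required=max(L[5]=8,C[4]=6)=8 vs D=8 ok
[6] required=max(L[6]=8,C[5]=5)=8 vs D=8 ok
[7] required=max(L[7]=3,C[6]=5)=5 vs D=5 ok
[8] required=C[7]=2=2 vs D=2 ok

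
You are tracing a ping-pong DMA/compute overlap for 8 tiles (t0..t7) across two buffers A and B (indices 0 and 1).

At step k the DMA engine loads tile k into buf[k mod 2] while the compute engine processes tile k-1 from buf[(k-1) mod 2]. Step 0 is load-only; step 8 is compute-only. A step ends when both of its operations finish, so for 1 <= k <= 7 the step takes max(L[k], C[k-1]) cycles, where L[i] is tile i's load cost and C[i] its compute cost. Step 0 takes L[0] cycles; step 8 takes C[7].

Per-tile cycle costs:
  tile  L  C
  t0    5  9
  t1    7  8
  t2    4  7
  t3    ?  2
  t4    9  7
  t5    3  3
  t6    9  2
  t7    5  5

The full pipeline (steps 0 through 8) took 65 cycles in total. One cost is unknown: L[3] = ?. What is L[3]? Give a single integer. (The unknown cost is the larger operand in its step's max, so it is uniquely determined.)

L[3] = 8

step 0 | dur = L[0]=5 = 5
step 1 | dur = max(L[1]=7, C[0]=9) = 9
step 2 | dur = max(L[2]=4, C[1]=8) = 8
step 3 | dur = max(L[3]=?, C[2]=7) = L[3]  (unknown; binding)
step 4 | dur = max(L[4]=9, C[3]=2) = 9
step 5 | dur = max(L[5]=3, C[4]=7) = 7
step 6 | dur = max(L[6]=9, C[5]=3) = 9
step 7 | dur = max(L[7]=5, C[6]=2) = 5
step 8 | dur = C[7]=5 = 5
sum of known step durations = 57
dur[3] = total - known = 65 - 57 = 8
L[3] is the binding max in step 3, so L[3] = dur[3] = 8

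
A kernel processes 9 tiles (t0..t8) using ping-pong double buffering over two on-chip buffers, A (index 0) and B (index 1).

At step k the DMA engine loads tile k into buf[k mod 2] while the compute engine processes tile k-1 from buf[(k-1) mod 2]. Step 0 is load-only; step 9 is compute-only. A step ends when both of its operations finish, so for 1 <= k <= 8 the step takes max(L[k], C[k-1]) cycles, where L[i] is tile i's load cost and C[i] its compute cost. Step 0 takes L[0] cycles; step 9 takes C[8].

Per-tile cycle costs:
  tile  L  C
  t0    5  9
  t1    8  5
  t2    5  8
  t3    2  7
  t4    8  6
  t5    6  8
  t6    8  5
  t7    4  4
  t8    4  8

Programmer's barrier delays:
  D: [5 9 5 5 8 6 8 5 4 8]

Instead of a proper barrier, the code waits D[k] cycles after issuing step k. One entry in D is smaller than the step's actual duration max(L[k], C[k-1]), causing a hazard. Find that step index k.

hazard at step 3

[0] required=L[0]=5=5 vs D=5 ok
[1] required=max(L[1]=8,C[0]=9)=9 vs D=9 ok
[2] required=max(L[2]=5,C[1]=5)=5 vs D=5 ok
[3] required=max(L[3]=2,C[2]=8)=8 vs D=5 SHORT
[4] required=max(L[4]=8,C[3]=7)=8 vs D=8 ok
[5] required=max(L[5]=6,C[4]=6)=6 vs D=6 ok
[6] required=max(L[6]=8,C[5]=8)=8 vs D=8 ok
[7] required=max(L[7]=4,C[6]=5)=5 vs D=5 ok
[8] required=max(L[8]=4,C[7]=4)=4 vs D=4 ok
[9] required=C[8]=8=8 vs D=8 ok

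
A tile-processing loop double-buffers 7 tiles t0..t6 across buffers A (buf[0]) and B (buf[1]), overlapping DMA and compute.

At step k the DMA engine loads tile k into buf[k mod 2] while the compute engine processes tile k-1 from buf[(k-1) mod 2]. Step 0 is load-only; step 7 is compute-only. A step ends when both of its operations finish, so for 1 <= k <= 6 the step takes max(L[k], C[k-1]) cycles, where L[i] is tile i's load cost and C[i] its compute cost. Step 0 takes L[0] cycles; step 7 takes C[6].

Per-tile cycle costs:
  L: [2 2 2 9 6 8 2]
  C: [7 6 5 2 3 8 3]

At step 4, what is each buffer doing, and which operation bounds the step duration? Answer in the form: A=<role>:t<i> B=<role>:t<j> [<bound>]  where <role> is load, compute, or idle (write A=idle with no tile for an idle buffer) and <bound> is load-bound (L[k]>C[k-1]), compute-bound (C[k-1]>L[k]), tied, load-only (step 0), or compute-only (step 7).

[0] DMA t0→A (2c) ∥ CU idle ⇒ 2c, clock 2
[1] DMA t1→B (2c) ∥ CU A:t0 (7c) ⇒ 7c, clock 9
[2] DMA t2→A (2c) ∥ CU B:t1 (6c) ⇒ 6c, clock 15
[3] DMA t3→B (9c) ∥ CU A:t2 (5c) ⇒ 9c, clock 24
[4] DMA t4→A (6c) ∥ CU B:t3 (2c) ⇒ 6c, clock 30
[5] DMA t5→B (8c) ∥ CU A:t4 (3c) ⇒ 8c, clock 38
[6] DMA t6→A (2c) ∥ CU B:t5 (8c) ⇒ 8c, clock 46
[7] DMA idle ∥ CU A:t6 (3c) ⇒ 3c, clock 49

step 4: A=load:t4 B=compute:t3 [load-bound]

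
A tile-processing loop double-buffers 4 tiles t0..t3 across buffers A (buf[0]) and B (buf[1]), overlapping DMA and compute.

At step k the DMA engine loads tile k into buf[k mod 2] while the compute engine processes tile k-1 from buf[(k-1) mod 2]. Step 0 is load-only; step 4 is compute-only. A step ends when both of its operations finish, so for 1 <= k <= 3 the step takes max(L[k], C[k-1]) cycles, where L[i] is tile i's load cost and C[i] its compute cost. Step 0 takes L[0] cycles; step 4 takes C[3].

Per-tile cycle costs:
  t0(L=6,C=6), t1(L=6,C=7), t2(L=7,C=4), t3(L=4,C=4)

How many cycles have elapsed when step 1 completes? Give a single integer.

[0] DMA t0→A (6c) ∥ CU idle ⇒ 6c, clock 6
[1] DMA t1→B (6c) ∥ CU A:t0 (6c) ⇒ 6c, clock 12
[2] DMA t2→A (7c) ∥ CU B:t1 (7c) ⇒ 7c, clock 19
[3] DMA t3→B (4c) ∥ CU A:t2 (4c) ⇒ 4c, clock 23
[4] DMA idle ∥ CU B:t3 (4c) ⇒ 4c, clock 27

end_cycle[1] = 12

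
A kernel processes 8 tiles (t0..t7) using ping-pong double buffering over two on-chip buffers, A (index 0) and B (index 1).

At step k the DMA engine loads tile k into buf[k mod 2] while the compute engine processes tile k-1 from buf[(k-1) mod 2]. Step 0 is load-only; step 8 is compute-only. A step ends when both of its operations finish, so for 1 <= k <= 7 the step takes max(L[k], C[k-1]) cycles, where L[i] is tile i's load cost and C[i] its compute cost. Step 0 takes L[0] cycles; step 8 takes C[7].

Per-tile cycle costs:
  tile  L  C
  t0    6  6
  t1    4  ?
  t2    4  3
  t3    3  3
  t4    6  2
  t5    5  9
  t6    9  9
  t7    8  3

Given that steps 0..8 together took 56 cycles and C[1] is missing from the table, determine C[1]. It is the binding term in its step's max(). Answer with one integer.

C[1] = 9

step 0 → dur = L[0]=6 = 6
step 1 → dur = max(L[1]=4, C[0]=6) = 6
step 2 → dur = max(L[2]=4, C[1]=?) = C[1]  (unknown; binding)
step 3 → dur = max(L[3]=3, C[2]=3) = 3
step 4 → dur = max(L[4]=6, C[3]=3) = 6
step 5 → dur = max(L[5]=5, C[4]=2) = 5
step 6 → dur = max(L[6]=9, C[5]=9) = 9
step 7 → dur = max(L[7]=8, C[6]=9) = 9
step 8 → dur = C[7]=3 = 3
sum of known step durations = 47
dur[2] = total - known = 56 - 47 = 9
C[1] is the binding max in step 2, so C[1] = dur[2] = 9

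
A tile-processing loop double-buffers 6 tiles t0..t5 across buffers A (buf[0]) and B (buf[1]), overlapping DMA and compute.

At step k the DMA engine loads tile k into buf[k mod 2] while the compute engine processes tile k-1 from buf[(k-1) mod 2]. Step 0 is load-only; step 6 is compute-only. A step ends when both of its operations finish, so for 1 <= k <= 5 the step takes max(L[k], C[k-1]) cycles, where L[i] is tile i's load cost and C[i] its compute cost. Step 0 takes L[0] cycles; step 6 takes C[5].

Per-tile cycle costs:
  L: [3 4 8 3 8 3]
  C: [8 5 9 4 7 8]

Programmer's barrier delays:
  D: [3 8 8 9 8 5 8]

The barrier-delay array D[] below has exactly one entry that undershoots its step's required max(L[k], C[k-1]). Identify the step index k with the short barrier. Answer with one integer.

hazard at step 5

step 0: need L[0]=3 = 3; D[0]=3 ok
step 1: need max(L[1]=4,C[0]=8) = 8; D[1]=8 ok
step 2: need max(L[2]=8,C[1]=5) = 8; D[2]=8 ok
step 3: need max(L[3]=3,C[2]=9) = 9; D[3]=9 ok
step 4: need max(L[4]=8,C[3]=4) = 8; D[4]=8 ok
step 5: need max(L[5]=3,C[4]=7) = 7; D[5]=5 SHORT
step 6: need C[5]=8 = 8; D[6]=8 ok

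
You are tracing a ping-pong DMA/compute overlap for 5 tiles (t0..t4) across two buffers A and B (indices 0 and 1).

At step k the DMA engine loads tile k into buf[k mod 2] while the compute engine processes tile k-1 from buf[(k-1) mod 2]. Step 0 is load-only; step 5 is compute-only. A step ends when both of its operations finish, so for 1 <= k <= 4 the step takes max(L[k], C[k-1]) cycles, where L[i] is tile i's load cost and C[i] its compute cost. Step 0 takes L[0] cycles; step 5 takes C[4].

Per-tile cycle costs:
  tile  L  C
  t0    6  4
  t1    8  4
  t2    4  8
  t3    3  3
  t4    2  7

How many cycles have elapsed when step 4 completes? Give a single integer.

end_cycle[4] = 29

k=0 load=t0/6c comp=- wait=6 total=6
k=1 load=t1/8c comp=t0/4c wait=8 total=14
k=2 load=t2/4c comp=t1/4c wait=4 total=18
k=3 load=t3/3c comp=t2/8c wait=8 total=26
k=4 load=t4/2c comp=t3/3c wait=3 total=29
k=5 load=- comp=t4/7c wait=7 total=36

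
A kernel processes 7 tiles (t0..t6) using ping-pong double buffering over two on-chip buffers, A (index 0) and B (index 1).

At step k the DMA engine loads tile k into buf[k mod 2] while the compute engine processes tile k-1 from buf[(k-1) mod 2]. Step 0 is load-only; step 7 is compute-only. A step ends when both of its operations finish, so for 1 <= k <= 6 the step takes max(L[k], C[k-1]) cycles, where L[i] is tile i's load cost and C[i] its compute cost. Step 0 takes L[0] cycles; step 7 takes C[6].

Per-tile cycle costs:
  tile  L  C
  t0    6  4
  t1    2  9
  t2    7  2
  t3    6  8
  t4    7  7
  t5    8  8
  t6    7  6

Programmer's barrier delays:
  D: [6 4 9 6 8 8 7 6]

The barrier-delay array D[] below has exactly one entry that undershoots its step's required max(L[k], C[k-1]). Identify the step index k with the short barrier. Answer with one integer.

hazard at step 6

[0] required=L[0]=6=6 vs D=6 ok
[1] required=max(L[1]=2,C[0]=4)=4 vs D=4 ok
[2] required=max(L[2]=7,C[1]=9)=9 vs D=9 ok
[3] required=max(L[3]=6,C[2]=2)=6 vs D=6 ok
[4] required=max(L[4]=7,C[3]=8)=8 vs D=8 ok
[5] required=max(L[5]=8,C[4]=7)=8 vs D=8 ok
[6] required=max(L[6]=7,C[5]=8)=8 vs D=7 SHORT
[7] required=C[6]=6=6 vs D=6 ok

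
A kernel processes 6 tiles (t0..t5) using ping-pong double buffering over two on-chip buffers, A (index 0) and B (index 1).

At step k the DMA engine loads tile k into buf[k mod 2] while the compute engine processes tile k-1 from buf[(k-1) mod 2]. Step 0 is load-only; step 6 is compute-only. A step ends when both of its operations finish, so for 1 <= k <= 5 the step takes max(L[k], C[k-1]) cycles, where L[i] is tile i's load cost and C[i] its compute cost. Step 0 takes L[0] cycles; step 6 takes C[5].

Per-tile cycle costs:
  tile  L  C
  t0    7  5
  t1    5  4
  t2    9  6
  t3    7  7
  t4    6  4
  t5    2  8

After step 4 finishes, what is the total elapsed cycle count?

end_cycle[4] = 35

  0. 7=7c; end=7; A:t0 B:-
  1. max(5,5)=5c; end=12; A:t0 B:t1
  2. max(9,4)=9c; end=21; A:t2 B:t1
  3. max(7,6)=7c; end=28; A:t2 B:t3
  4. max(6,7)=7c; end=35; A:t4 B:t3
  5. max(2,4)=4c; end=39; A:t4 B:t5
  6. 8=8c; end=47; A:t4 B:t5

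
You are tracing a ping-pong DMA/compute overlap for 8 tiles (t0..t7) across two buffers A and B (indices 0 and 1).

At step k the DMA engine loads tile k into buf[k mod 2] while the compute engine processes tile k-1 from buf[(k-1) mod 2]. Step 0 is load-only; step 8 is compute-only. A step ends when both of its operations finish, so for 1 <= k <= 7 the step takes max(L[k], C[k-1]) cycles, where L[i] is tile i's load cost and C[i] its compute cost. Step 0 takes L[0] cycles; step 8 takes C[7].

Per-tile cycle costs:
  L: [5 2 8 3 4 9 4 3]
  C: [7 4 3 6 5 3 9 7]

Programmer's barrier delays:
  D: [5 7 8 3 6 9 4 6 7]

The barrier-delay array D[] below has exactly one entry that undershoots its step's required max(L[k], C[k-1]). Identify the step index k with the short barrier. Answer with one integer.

hazard at step 7

step 0: need L[0]=5 = 5; D[0]=5 ok
step 1: need max(L[1]=2,C[0]=7) = 7; D[1]=7 ok
step 2: need max(L[2]=8,C[1]=4) = 8; D[2]=8 ok
step 3: need max(L[3]=3,C[2]=3) = 3; D[3]=3 ok
step 4: need max(L[4]=4,C[3]=6) = 6; D[4]=6 ok
step 5: need max(L[5]=9,C[4]=5) = 9; D[5]=9 ok
step 6: need max(L[6]=4,C[5]=3) = 4; D[6]=4 ok
step 7: need max(L[7]=3,C[6]=9) = 9; D[7]=6 SHORT
step 8: need C[7]=7 = 7; D[8]=7 ok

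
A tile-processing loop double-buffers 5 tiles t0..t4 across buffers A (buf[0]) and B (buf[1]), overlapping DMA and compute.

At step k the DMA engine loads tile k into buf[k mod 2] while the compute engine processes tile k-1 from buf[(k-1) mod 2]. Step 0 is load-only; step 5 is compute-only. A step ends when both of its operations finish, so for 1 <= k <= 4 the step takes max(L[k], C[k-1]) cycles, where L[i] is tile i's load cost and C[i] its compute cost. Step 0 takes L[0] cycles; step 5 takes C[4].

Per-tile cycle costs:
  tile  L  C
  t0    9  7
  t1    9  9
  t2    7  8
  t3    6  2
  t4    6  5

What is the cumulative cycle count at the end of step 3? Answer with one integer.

end_cycle[3] = 35

  0. 9=9c; end=9; A:t0 B:-
  1. max(9,7)=9c; end=18; A:t0 B:t1
  2. max(7,9)=9c; end=27; A:t2 B:t1
  3. max(6,8)=8c; end=35; A:t2 B:t3
  4. max(6,2)=6c; end=41; A:t4 B:t3
  5. 5=5c; end=46; A:t4 B:t3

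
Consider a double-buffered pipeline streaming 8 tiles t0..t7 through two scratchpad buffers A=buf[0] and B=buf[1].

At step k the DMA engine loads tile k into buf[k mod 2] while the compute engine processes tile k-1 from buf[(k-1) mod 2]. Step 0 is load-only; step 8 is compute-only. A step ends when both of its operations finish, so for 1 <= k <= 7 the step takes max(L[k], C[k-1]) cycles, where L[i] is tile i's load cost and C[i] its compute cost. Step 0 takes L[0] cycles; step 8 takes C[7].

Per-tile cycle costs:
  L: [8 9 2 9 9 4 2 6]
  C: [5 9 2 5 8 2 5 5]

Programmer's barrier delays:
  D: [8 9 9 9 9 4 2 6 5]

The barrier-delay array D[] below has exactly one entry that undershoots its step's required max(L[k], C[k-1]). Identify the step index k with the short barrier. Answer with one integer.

hazard at step 5

k=0 barrier L[0]=8→8c, D[0]=8 ok
k=1 barrier max(L[1]=9,C[0]=5)→9c, D[1]=9 ok
k=2 barrier max(L[2]=2,C[1]=9)→9c, D[2]=9 ok
k=3 barrier max(L[3]=9,C[2]=2)→9c, D[3]=9 ok
k=4 barrier max(L[4]=9,C[3]=5)→9c, D[4]=9 ok
k=5 barrier max(L[5]=4,C[4]=8)→8c, D[5]=4 SHORT
k=6 barrier max(L[6]=2,C[5]=2)→2c, D[6]=2 ok
k=7 barrier max(L[7]=6,C[6]=5)→6c, D[7]=6 ok
k=8 barrier C[7]=5→5c, D[8]=5 ok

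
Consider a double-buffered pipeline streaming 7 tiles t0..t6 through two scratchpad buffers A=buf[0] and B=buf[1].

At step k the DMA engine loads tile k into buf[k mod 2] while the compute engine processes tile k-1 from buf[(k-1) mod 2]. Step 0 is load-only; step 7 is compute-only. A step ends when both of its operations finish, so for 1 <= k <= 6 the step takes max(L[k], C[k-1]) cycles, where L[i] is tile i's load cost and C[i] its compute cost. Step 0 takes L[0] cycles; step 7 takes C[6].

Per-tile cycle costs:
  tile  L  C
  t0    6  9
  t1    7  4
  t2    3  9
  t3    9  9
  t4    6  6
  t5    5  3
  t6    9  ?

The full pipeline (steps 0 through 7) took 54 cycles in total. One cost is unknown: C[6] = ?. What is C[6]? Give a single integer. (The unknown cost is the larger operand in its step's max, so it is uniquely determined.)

step 0 | dur = L[0]=6 = 6
step 1 | dur = max(L[1]=7, C[0]=9) = 9
step 2 | dur = max(L[2]=3, C[1]=4) = 4
step 3 | dur = max(L[3]=9, C[2]=9) = 9
step 4 | dur = max(L[4]=6, C[3]=9) = 9
step 5 | dur = max(L[5]=5, C[4]=6) = 6
step 6 | dur = max(L[6]=9, C[5]=3) = 9
step 7 | dur = C[6]=? = C[6]  (unknown; binding)
sum of known step durations = 52
dur[7] = total - known = 54 - 52 = 2
C[6] is the binding max in step 7, so C[6] = dur[7] = 2

C[6] = 2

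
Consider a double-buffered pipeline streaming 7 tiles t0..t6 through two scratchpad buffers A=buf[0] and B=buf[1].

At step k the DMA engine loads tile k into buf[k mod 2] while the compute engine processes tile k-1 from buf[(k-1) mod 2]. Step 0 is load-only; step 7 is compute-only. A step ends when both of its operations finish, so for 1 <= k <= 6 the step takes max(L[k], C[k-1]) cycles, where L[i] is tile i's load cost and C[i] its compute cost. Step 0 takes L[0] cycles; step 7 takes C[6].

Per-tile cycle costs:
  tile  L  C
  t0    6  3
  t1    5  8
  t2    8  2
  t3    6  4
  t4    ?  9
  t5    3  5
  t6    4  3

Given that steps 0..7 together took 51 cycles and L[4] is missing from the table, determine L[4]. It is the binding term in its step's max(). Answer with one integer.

step 0 = dur = L[0]=6 = 6
step 1 = dur = max(L[1]=5, C[0]=3) = 5
step 2 = dur = max(L[2]=8, C[1]=8) = 8
step 3 = dur = max(L[3]=6, C[2]=2) = 6
step 4 = dur = max(L[4]=?, C[3]=4) = L[4]  (unknown; binding)
step 5 = dur = max(L[5]=3, C[4]=9) = 9
step 6 = dur = max(L[6]=4, C[5]=5) = 5
step 7 = dur = C[6]=3 = 3
sum of known step durations = 42
dur[4] = total - known = 51 - 42 = 9
L[4] is the binding max in step 4, so L[4] = dur[4] = 9

L[4] = 9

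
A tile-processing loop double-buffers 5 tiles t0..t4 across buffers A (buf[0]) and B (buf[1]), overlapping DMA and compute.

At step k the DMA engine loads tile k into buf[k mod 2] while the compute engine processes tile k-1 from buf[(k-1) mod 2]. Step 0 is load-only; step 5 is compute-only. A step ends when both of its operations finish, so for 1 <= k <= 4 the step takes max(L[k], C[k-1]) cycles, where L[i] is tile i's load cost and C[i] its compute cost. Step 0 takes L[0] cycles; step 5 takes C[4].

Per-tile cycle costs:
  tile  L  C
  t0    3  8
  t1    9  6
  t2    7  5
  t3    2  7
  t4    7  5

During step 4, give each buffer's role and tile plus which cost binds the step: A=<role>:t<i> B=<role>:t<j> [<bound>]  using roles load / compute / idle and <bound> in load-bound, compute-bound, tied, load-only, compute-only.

step 4: A=load:t4 B=compute:t3 [tied]

step 0: L[0]=3 → dur=3, Σ=3 | A=load:t0 B=idle [load-only]
step 1: L[1]=9 C[0]=8 → dur=9, Σ=12 | A=compute:t0 B=load:t1 [load-bound]
step 2: L[2]=7 C[1]=6 → dur=7, Σ=19 | A=load:t2 B=compute:t1 [load-bound]
step 3: L[3]=2 C[2]=5 → dur=5, Σ=24 | A=compute:t2 B=load:t3 [compute-bound]
step 4: L[4]=7 C[3]=7 → dur=7, Σ=31 | A=load:t4 B=compute:t3 [tied]
step 5: C[4]=5 → dur=5, Σ=36 | A=compute:t4 B=idle [compute-only]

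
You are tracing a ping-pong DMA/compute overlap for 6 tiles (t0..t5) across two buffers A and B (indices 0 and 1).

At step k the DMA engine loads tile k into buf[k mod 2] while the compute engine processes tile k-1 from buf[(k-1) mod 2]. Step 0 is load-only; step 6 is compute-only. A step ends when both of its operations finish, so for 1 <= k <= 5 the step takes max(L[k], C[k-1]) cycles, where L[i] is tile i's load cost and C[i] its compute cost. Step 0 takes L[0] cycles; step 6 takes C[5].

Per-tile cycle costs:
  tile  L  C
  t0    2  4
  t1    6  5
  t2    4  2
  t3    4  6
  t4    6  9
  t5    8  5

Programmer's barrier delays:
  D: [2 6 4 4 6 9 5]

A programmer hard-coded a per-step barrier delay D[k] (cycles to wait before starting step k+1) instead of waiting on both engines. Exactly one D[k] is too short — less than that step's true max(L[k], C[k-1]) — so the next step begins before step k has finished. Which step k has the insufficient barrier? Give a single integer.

step 0: need L[0]=2 = 2; D[0]=2 ok
step 1: need max(L[1]=6,C[0]=4) = 6; D[1]=6 ok
step 2: need max(L[2]=4,C[1]=5) = 5; D[2]=4 SHORT
step 3: need max(L[3]=4,C[2]=2) = 4; D[3]=4 ok
step 4: need max(L[4]=6,C[3]=6) = 6; D[4]=6 ok
step 5: need max(L[5]=8,C[4]=9) = 9; D[5]=9 ok
step 6: need C[5]=5 = 5; D[6]=5 ok

hazard at step 2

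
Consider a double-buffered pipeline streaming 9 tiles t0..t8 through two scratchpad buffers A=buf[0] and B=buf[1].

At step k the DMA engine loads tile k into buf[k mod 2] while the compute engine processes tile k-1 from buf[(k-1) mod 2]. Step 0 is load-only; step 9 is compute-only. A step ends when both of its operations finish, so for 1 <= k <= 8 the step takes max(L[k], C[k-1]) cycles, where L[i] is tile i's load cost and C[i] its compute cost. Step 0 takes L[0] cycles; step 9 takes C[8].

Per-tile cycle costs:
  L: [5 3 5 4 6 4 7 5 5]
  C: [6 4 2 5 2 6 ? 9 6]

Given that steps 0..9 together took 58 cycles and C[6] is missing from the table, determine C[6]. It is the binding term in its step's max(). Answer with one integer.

C[6] = 6

step 0 → dur = L[0]=5 = 5
step 1 → dur = max(L[1]=3, C[0]=6) = 6
step 2 → dur = max(L[2]=5, C[1]=4) = 5
step 3 → dur = max(L[3]=4, C[2]=2) = 4
step 4 → dur = max(L[4]=6, C[3]=5) = 6
step 5 → dur = max(L[5]=4, C[4]=2) = 4
step 6 → dur = max(L[6]=7, C[5]=6) = 7
step 7 → dur = max(L[7]=5, C[6]=?) = C[6]  (unknown; binding)
step 8 → dur = max(L[8]=5, C[7]=9) = 9
step 9 → dur = C[8]=6 = 6
sum of known step durations = 52
dur[7] = total - known = 58 - 52 = 6
C[6] is the binding max in step 7, so C[6] = dur[7] = 6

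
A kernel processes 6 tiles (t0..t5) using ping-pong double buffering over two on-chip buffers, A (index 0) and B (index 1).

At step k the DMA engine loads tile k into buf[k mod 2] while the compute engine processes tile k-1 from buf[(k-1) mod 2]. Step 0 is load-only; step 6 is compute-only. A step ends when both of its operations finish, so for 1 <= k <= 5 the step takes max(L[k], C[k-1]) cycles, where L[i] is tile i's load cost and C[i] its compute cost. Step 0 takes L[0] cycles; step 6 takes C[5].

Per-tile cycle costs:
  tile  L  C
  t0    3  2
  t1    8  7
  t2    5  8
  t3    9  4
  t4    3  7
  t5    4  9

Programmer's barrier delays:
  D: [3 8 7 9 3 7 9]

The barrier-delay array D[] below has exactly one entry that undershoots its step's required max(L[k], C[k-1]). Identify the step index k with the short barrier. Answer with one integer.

[0] required=L[0]=3=3 vs D=3 ok
[1] required=max(L[1]=8,C[0]=2)=8 vs D=8 ok
[2] required=max(L[2]=5,C[1]=7)=7 vs D=7 ok
[3] required=max(L[3]=9,C[2]=8)=9 vs D=9 ok
[4] required=max(L[4]=3,C[3]=4)=4 vs D=3 SHORT
[5] required=max(L[5]=4,C[4]=7)=7 vs D=7 ok
[6] required=C[5]=9=9 vs D=9 ok

hazard at step 4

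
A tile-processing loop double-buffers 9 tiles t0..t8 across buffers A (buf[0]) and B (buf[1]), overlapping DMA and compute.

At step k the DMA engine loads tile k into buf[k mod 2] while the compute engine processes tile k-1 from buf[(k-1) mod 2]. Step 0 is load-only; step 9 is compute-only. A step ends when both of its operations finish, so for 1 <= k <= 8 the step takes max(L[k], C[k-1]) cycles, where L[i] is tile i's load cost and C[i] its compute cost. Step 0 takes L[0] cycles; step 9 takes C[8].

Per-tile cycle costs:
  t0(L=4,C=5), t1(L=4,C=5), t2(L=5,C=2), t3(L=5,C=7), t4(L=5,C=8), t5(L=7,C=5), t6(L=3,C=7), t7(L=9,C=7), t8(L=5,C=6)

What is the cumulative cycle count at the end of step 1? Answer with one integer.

[0] DMA t0→A (4c) ∥ CU idle ⇒ 4c, clock 4
[1] DMA t1→B (4c) ∥ CU A:t0 (5c) ⇒ 5c, clock 9
[2] DMA t2→A (5c) ∥ CU B:t1 (5c) ⇒ 5c, clock 14
[3] DMA t3→B (5c) ∥ CU A:t2 (2c) ⇒ 5c, clock 19
[4] DMA t4→A (5c) ∥ CU B:t3 (7c) ⇒ 7c, clock 26
[5] DMA t5→B (7c) ∥ CU A:t4 (8c) ⇒ 8c, clock 34
[6] DMA t6→A (3c) ∥ CU B:t5 (5c) ⇒ 5c, clock 39
[7] DMA t7→B (9c) ∥ CU A:t6 (7c) ⇒ 9c, clock 48
[8] DMA t8→A (5c) ∥ CU B:t7 (7c) ⇒ 7c, clock 55
[9] DMA idle ∥ CU A:t8 (6c) ⇒ 6c, clock 61

end_cycle[1] = 9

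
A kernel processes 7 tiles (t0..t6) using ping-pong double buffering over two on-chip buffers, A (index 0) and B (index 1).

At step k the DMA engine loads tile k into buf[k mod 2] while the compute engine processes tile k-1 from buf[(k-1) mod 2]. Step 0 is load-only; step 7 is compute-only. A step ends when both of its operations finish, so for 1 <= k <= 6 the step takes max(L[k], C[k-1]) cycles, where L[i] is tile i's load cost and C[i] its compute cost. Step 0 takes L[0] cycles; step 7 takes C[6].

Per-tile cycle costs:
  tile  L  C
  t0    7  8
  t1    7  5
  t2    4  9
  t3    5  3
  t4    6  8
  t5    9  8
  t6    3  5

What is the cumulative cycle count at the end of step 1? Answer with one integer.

k=0 load=t0/7c comp=- wait=7 total=7
k=1 load=t1/7c comp=t0/8c wait=8 total=15
k=2 load=t2/4c comp=t1/5c wait=5 total=20
k=3 load=t3/5c comp=t2/9c wait=9 total=29
k=4 load=t4/6c comp=t3/3c wait=6 total=35
k=5 load=t5/9c comp=t4/8c wait=9 total=44
k=6 load=t6/3c comp=t5/8c wait=8 total=52
k=7 load=- comp=t6/5c wait=5 total=57

end_cycle[1] = 15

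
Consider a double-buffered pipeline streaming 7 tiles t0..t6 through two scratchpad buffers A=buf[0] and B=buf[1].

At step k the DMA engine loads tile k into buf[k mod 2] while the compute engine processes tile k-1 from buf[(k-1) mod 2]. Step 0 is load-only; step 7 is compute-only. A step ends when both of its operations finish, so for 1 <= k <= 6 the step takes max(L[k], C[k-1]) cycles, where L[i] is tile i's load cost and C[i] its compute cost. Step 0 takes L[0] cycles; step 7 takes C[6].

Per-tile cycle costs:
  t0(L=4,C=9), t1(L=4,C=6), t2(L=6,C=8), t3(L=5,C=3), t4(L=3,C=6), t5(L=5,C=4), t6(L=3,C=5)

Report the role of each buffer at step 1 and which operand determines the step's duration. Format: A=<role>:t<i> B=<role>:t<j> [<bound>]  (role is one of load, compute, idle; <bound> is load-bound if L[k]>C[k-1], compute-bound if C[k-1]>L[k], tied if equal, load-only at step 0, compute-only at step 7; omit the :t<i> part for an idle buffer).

[0] DMA t0→A (4c) ∥ CU idle ⇒ 4c, clock 4
[1] DMA t1→B (4c) ∥ CU A:t0 (9c) ⇒ 9c, clock 13
[2] DMA t2→A (6c) ∥ CU B:t1 (6c) ⇒ 6c, clock 19
[3] DMA t3→B (5c) ∥ CU A:t2 (8c) ⇒ 8c, clock 27
[4] DMA t4→A (3c) ∥ CU B:t3 (3c) ⇒ 3c, clock 30
[5] DMA t5→B (5c) ∥ CU A:t4 (6c) ⇒ 6c, clock 36
[6] DMA t6→A (3c) ∥ CU B:t5 (4c) ⇒ 4c, clock 40
[7] DMA idle ∥ CU A:t6 (5c) ⇒ 5c, clock 45

step 1: A=compute:t0 B=load:t1 [compute-bound]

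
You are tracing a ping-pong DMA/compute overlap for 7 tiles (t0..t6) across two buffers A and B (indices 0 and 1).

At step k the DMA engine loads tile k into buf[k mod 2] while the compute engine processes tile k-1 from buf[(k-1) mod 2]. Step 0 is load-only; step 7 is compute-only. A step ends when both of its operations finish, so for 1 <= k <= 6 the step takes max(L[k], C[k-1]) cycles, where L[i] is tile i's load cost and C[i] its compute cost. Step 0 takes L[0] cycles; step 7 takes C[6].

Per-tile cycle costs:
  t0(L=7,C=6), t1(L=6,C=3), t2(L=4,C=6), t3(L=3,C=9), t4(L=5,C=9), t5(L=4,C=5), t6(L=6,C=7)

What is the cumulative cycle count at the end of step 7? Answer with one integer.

end_cycle[7] = 54

step 0: L[0]=7 → dur=7, Σ=7 | A=load:t0 B=idle [load-only]
step 1: L[1]=6 C[0]=6 → dur=6, Σ=13 | A=compute:t0 B=load:t1 [tied]
step 2: L[2]=4 C[1]=3 → dur=4, Σ=17 | A=load:t2 B=compute:t1 [load-bound]
step 3: L[3]=3 C[2]=6 → dur=6, Σ=23 | A=compute:t2 B=load:t3 [compute-bound]
step 4: L[4]=5 C[3]=9 → dur=9, Σ=32 | A=load:t4 B=compute:t3 [compute-bound]
step 5: L[5]=4 C[4]=9 → dur=9, Σ=41 | A=compute:t4 B=load:t5 [compute-bound]
step 6: L[6]=6 C[5]=5 → dur=6, Σ=47 | A=load:t6 B=compute:t5 [load-bound]
step 7: C[6]=7 → dur=7, Σ=54 | A=compute:t6 B=idle [compute-only]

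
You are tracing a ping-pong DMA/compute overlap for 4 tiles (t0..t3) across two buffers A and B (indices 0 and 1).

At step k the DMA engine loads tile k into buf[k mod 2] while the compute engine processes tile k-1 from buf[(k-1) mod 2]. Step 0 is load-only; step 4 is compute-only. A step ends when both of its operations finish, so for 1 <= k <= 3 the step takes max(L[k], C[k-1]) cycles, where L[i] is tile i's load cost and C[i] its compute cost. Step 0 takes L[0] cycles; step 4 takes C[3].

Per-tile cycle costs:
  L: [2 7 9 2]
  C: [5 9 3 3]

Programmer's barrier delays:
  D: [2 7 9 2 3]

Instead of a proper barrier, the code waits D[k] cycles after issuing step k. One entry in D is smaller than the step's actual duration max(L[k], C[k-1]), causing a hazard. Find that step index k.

hazard at step 3

step 0: need L[0]=2 = 2; D[0]=2 ok
step 1: need max(L[1]=7,C[0]=5) = 7; D[1]=7 ok
step 2: need max(L[2]=9,C[1]=9) = 9; D[2]=9 ok
step 3: need max(L[3]=2,C[2]=3) = 3; D[3]=2 SHORT
step 4: need C[3]=3 = 3; D[4]=3 ok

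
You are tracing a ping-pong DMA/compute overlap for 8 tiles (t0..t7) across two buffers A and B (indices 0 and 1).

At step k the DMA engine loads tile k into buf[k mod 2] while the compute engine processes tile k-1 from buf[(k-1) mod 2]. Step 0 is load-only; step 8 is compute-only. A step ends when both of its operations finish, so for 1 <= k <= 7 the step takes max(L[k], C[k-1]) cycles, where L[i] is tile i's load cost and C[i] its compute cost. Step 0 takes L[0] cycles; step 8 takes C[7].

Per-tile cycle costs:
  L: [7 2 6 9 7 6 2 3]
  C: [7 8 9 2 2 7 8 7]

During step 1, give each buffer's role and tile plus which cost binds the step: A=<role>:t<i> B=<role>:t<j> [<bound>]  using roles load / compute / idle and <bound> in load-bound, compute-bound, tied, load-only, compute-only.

step 0: L[0]=7 → dur=7, Σ=7 | A=load:t0 B=idle [load-only]
step 1: L[1]=2 C[0]=7 → dur=7, Σ=14 | A=compute:t0 B=load:t1 [compute-bound]
step 2: L[2]=6 C[1]=8 → dur=8, Σ=22 | A=load:t2 B=compute:t1 [compute-bound]
step 3: L[3]=9 C[2]=9 → dur=9, Σ=31 | A=compute:t2 B=load:t3 [tied]
step 4: L[4]=7 C[3]=2 → dur=7, Σ=38 | A=load:t4 B=compute:t3 [load-bound]
step 5: L[5]=6 C[4]=2 → dur=6, Σ=44 | A=compute:t4 B=load:t5 [load-bound]
step 6: L[6]=2 C[5]=7 → dur=7, Σ=51 | A=load:t6 B=compute:t5 [compute-bound]
step 7: L[7]=3 C[6]=8 → dur=8, Σ=59 | A=compute:t6 B=load:t7 [compute-bound]
step 8: C[7]=7 → dur=7, Σ=66 | A=idle B=compute:t7 [compute-only]

step 1: A=compute:t0 B=load:t1 [compute-bound]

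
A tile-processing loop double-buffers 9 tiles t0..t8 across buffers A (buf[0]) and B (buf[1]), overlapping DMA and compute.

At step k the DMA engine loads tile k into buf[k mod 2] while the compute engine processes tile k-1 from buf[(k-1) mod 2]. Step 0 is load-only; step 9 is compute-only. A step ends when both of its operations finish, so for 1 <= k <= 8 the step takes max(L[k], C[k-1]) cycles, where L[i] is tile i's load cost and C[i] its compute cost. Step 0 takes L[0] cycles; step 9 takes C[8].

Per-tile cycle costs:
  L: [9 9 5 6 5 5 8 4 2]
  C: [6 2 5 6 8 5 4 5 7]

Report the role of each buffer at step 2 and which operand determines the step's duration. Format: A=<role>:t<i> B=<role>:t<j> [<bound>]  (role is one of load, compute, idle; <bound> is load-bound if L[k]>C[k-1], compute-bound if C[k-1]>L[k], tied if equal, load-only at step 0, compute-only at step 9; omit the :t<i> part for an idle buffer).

step 2: A=load:t2 B=compute:t1 [load-bound]

[0] DMA t0→A (9c) ∥ CU idle ⇒ 9c, clock 9
[1] DMA t1→B (9c) ∥ CU A:t0 (6c) ⇒ 9c, clock 18
[2] DMA t2→A (5c) ∥ CU B:t1 (2c) ⇒ 5c, clock 23
[3] DMA t3→B (6c) ∥ CU A:t2 (5c) ⇒ 6c, clock 29
[4] DMA t4→A (5c) ∥ CU B:t3 (6c) ⇒ 6c, clock 35
[5] DMA t5→B (5c) ∥ CU A:t4 (8c) ⇒ 8c, clock 43
[6] DMA t6→A (8c) ∥ CU B:t5 (5c) ⇒ 8c, clock 51
[7] DMA t7→B (4c) ∥ CU A:t6 (4c) ⇒ 4c, clock 55
[8] DMA t8→A (2c) ∥ CU B:t7 (5c) ⇒ 5c, clock 60
[9] DMA idle ∥ CU A:t8 (7c) ⇒ 7c, clock 67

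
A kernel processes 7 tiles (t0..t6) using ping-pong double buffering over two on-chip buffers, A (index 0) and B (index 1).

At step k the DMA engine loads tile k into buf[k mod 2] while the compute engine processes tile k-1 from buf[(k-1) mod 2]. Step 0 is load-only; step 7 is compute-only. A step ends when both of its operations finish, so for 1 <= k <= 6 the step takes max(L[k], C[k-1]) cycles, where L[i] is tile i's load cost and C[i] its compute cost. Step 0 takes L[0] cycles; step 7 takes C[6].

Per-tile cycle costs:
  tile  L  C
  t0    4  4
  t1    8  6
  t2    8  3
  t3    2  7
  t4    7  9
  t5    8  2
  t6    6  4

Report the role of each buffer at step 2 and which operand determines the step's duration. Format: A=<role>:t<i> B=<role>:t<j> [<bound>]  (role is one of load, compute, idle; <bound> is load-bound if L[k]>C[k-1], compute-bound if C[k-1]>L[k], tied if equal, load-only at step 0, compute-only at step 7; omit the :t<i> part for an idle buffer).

[0] DMA t0→A (4c) ∥ CU idle ⇒ 4c, clock 4
[1] DMA t1→B (8c) ∥ CU A:t0 (4c) ⇒ 8c, clock 12
[2] DMA t2→A (8c) ∥ CU B:t1 (6c) ⇒ 8c, clock 20
[3] DMA t3→B (2c) ∥ CU A:t2 (3c) ⇒ 3c, clock 23
[4] DMA t4→A (7c) ∥ CU B:t3 (7c) ⇒ 7c, clock 30
[5] DMA t5→B (8c) ∥ CU A:t4 (9c) ⇒ 9c, clock 39
[6] DMA t6→A (6c) ∥ CU B:t5 (2c) ⇒ 6c, clock 45
[7] DMA idle ∥ CU A:t6 (4c) ⇒ 4c, clock 49

step 2: A=load:t2 B=compute:t1 [load-bound]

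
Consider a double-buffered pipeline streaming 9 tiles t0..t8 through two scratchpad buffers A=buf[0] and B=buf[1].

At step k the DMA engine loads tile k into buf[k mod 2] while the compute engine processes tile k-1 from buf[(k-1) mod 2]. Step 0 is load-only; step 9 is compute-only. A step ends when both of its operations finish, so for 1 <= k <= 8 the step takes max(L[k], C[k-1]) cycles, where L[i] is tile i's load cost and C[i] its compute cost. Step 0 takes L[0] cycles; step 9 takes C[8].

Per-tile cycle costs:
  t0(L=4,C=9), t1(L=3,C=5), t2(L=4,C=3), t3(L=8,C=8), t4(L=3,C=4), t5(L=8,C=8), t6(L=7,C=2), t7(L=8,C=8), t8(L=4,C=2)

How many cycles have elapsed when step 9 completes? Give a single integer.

step 0: L[0]=4 → dur=4, Σ=4 | A=load:t0 B=idle [load-only]
step 1: L[1]=3 C[0]=9 → dur=9, Σ=13 | A=compute:t0 B=load:t1 [compute-bound]
step 2: L[2]=4 C[1]=5 → dur=5, Σ=18 | A=load:t2 B=compute:t1 [compute-bound]
step 3: L[3]=8 C[2]=3 → dur=8, Σ=26 | A=compute:t2 B=load:t3 [load-bound]
step 4: L[4]=3 C[3]=8 → dur=8, Σ=34 | A=load:t4 B=compute:t3 [compute-bound]
step 5: L[5]=8 C[4]=4 → dur=8, Σ=42 | A=compute:t4 B=load:t5 [load-bound]
step 6: L[6]=7 C[5]=8 → dur=8, Σ=50 | A=load:t6 B=compute:t5 [compute-bound]
step 7: L[7]=8 C[6]=2 → dur=8, Σ=58 | A=compute:t6 B=load:t7 [load-bound]
step 8: L[8]=4 C[7]=8 → dur=8, Σ=66 | A=load:t8 B=compute:t7 [compute-bound]
step 9: C[8]=2 → dur=2, Σ=68 | A=compute:t8 B=idle [compute-only]

end_cycle[9] = 68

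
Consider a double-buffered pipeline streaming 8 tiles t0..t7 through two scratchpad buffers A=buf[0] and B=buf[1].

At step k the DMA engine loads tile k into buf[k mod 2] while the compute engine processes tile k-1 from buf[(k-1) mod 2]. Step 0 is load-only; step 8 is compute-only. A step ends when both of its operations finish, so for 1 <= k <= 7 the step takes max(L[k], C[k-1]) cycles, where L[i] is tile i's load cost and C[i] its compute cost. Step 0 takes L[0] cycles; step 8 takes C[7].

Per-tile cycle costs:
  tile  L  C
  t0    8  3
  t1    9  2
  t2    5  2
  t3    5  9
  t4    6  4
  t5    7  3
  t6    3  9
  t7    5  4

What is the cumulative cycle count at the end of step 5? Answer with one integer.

end_cycle[5] = 43

[0] DMA t0→A (8c) ∥ CU idle ⇒ 8c, clock 8
[1] DMA t1→B (9c) ∥ CU A:t0 (3c) ⇒ 9c, clock 17
[2] DMA t2→A (5c) ∥ CU B:t1 (2c) ⇒ 5c, clock 22
[3] DMA t3→B (5c) ∥ CU A:t2 (2c) ⇒ 5c, clock 27
[4] DMA t4→A (6c) ∥ CU B:t3 (9c) ⇒ 9c, clock 36
[5] DMA t5→B (7c) ∥ CU A:t4 (4c) ⇒ 7c, clock 43
[6] DMA t6→A (3c) ∥ CU B:t5 (3c) ⇒ 3c, clock 46
[7] DMA t7→B (5c) ∥ CU A:t6 (9c) ⇒ 9c, clock 55
[8] DMA idle ∥ CU B:t7 (4c) ⇒ 4c, clock 59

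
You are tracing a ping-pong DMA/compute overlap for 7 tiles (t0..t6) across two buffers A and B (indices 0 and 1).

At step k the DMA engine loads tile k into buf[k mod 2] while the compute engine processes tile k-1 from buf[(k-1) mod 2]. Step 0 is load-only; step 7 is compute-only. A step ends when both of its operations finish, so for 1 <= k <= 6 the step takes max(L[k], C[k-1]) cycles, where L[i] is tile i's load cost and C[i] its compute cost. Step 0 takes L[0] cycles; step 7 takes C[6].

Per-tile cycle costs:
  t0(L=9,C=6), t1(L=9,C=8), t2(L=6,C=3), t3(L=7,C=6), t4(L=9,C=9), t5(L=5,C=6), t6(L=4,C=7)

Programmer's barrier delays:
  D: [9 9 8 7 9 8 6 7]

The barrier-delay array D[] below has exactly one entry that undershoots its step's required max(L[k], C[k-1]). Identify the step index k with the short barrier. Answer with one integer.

[0] required=L[0]=9=9 vs D=9 ok
[1] required=max(L[1]=9,C[0]=6)=9 vs D=9 ok
[2] required=max(L[2]=6,C[1]=8)=8 vs D=8 ok
[3] required=max(L[3]=7,C[2]=3)=7 vs D=7 ok
[4] required=max(L[4]=9,C[3]=6)=9 vs D=9 ok
[5] required=max(L[5]=5,C[4]=9)=9 vs D=8 SHORT
[6] required=max(L[6]=4,C[5]=6)=6 vs D=6 ok
[7] required=C[6]=7=7 vs D=7 ok

hazard at step 5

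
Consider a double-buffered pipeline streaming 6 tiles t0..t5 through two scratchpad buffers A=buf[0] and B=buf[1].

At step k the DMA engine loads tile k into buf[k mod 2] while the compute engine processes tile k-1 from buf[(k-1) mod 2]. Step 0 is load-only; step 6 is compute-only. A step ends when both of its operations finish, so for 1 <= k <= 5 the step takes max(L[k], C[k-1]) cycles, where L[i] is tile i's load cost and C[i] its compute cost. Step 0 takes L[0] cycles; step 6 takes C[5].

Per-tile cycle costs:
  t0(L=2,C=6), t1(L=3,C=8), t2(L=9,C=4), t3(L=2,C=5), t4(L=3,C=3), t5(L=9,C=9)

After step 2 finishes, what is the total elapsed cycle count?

end_cycle[2] = 17

  0. 2=2c; end=2; A:t0 B:-
  1. max(3,6)=6c; end=8; A:t0 B:t1
  2. max(9,8)=9c; end=17; A:t2 B:t1
  3. max(2,4)=4c; end=21; A:t2 B:t3
  4. max(3,5)=5c; end=26; A:t4 B:t3
  5. max(9,3)=9c; end=35; A:t4 B:t5
  6. 9=9c; end=44; A:t4 B:t5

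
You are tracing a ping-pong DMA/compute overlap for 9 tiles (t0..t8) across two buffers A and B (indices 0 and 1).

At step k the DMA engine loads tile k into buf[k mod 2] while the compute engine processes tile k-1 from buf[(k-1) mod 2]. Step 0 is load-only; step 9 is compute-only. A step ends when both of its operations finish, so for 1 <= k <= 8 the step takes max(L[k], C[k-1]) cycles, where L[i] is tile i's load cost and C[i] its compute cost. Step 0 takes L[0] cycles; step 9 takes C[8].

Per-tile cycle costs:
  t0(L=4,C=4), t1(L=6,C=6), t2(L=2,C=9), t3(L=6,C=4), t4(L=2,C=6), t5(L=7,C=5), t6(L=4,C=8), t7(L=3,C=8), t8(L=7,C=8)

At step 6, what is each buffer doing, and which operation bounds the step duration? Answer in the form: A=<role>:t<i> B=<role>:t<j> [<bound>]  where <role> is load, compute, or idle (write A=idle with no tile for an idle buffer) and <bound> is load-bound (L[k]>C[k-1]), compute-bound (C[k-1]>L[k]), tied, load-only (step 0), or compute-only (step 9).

  0. 4=4c; end=4; A:t0 B:-
  1. max(6,4)=6c; end=10; A:t0 B:t1
  2. max(2,6)=6c; end=16; A:t2 B:t1
  3. max(6,9)=9c; end=25; A:t2 B:t3
  4. max(2,4)=4c; end=29; A:t4 B:t3
  5. max(7,6)=7c; end=36; A:t4 B:t5
  6. max(4,5)=5c; end=41; A:t6 B:t5
  7. max(3,8)=8c; end=49; A:t6 B:t7
  8. max(7,8)=8c; end=57; A:t8 B:t7
  9. 8=8c; end=65; A:t8 B:t7

step 6: A=load:t6 B=compute:t5 [compute-bound]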